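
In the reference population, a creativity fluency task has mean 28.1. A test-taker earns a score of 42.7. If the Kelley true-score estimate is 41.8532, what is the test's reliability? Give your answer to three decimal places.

T̂ = ρX + (1 − ρ)μ  ⇒  T̂ − μ = ρ(X − μ)
ρ = (T̂ − μ)/(X − μ) = (41.8532 − 28.1) / (42.7 − 28.1) = 13.7532 / 14.6 = 0.94200

0.942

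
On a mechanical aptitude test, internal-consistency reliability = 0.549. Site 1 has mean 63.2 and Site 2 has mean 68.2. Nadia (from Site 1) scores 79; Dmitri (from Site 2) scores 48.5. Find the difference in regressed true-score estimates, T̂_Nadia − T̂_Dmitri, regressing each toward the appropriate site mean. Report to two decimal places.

14.49

T̂_Nadia = 0.549(79) + 0.451(63.2) = 71.8742
T̂_Dmitri = 0.549(48.5) + 0.451(68.2) = 57.3847
Difference = 71.8742 − 57.3847 = 14.4895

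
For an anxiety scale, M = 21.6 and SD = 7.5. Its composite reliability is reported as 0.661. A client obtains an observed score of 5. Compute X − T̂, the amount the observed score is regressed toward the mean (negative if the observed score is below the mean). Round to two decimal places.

T̂ = 0.661(5) + 0.339(21.6) = 3.305 + 7.3224 = 10.6274 → 10.627
X − T̂ = 5 − 10.627 = -5.627 → -5.63

-5.63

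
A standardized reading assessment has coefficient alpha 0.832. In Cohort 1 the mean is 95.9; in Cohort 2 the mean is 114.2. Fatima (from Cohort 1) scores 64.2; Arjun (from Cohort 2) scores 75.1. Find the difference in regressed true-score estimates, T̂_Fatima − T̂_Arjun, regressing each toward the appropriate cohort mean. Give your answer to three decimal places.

-12.143

T̂_Fatima = 0.832(64.2) + 0.168(95.9) = 69.52560
T̂_Arjun = 0.832(75.1) + 0.168(114.2) = 81.66880
Difference = 69.52560 − 81.66880 = -12.14320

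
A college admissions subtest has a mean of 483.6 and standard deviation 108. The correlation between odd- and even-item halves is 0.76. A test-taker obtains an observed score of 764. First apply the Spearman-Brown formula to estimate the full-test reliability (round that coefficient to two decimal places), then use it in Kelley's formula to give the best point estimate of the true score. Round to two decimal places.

724.74

Spearman-Brown: ρ = 2r/(1 + r) = 2(0.76)/(1 + 0.76) = 1.520/1.76 = 0.8636 → 0.86
T̂ = ρX + (1 − ρ)μ
  = 0.86 × 764 + 0.14 × 483.6
  = 657.04 + 67.704
  = 724.744
  ≈ 724.74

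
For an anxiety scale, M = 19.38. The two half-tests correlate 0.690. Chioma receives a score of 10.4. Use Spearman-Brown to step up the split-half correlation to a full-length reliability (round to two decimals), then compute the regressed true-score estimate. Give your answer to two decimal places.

12.02

Spearman-Brown: ρ = 2r/(1 + r) = 2(0.690)/(1 + 0.690) = 1.3800/1.690 = 0.8166 → 0.82
T̂ = 0.82(10.4) + 0.18(19.38) = 8.528 + 3.4884 = 12.016 → 12.02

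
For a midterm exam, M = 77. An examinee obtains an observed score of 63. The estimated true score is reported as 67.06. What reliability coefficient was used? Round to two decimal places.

T̂ = ρX + (1 − ρ)μ  ⇒  T̂ − μ = ρ(X − μ)
ρ = (T̂ − μ)/(X − μ) = (67.06 − 77) / (63 − 77) = -9.94 / -14.0 = 0.7100

0.71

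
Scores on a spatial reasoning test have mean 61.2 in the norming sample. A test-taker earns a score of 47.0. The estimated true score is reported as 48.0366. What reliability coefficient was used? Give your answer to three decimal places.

T̂ = ρX + (1 − ρ)μ  ⇒  T̂ − μ = ρ(X − μ)
ρ = (T̂ − μ)/(X − μ) = (48.0366 − 61.2) / (47.0 − 61.2) = -13.1634 / -14.2 = 0.92700

0.927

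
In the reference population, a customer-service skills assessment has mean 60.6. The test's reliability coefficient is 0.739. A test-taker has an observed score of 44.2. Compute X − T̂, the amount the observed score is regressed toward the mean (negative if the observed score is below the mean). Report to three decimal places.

T̂ = ρX + (1 − ρ)μ
  = 0.739 × 44.2 + 0.261 × 60.6
  = 32.6638 + 15.8166
  = 48.48040
  ≈ 48.4804
X − T̂ = 44.2 − 48.4804 = -4.2804 → -4.280

-4.280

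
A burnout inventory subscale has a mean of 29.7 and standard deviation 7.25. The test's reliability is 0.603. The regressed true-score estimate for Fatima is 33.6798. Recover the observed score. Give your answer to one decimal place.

T̂ = ρX + (1 − ρ)μ  ⇒  X = (T̂ − (1 − ρ)μ) / ρ
X = (33.6798 − 0.397 × 29.7) / 0.603 = (33.6798 − 11.7909) / 0.603 = 21.8889 / 0.603 = 36.300

36.3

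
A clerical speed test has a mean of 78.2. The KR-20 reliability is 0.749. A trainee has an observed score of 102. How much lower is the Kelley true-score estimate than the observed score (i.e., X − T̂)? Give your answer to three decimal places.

T̂ = ρX + (1 − ρ)μ
  = 0.749 × 102 + 0.251 × 78.2
  = 76.398 + 19.6282
  = 96.02620
  ≈ 96.0262
X − T̂ = 102 − 96.0262 = 5.9738 → 5.974

5.974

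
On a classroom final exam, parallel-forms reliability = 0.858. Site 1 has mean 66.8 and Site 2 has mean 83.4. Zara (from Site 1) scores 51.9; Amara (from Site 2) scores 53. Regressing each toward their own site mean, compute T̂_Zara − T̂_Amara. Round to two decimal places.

-3.30

T̂_Zara = 0.858(51.9) + 0.142(66.8) = 54.0158
T̂_Amara = 0.858(53) + 0.142(83.4) = 57.3168
Difference = 54.0158 − 57.3168 = -3.3010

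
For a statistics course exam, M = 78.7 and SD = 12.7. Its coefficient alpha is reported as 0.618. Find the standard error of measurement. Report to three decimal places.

7.849

SEM = SD · √(1 − ρ) = 12.7 × √0.382 = 12.7 × 0.6181 = 7.8494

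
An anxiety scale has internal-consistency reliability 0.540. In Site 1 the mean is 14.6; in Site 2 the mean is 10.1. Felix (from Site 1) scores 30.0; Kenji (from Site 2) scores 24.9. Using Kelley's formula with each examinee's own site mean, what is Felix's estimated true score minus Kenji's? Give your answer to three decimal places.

4.824

T̂_Felix = 0.540(30.0) + 0.460(14.6) = 22.91600
T̂_Kenji = 0.540(24.9) + 0.460(10.1) = 18.09200
Difference = 22.91600 − 18.09200 = 4.82400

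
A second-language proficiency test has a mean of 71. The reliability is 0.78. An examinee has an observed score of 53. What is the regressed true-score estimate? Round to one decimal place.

T̂ = ρX + (1 − ρ)μ
  = 0.78 × 53 + 0.22 × 71
  = 41.34 + 15.62
  = 56.96
  ≈ 57.0

57.0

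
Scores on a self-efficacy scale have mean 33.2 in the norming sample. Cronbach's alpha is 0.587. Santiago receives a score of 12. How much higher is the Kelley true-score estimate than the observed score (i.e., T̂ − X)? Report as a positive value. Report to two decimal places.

T̂ = 0.587(12) + 0.413(33.2) = 7.044 + 13.7116 = 20.7556 → 20.756
T̂ − X = 20.756 − 12 = 8.756 → 8.76

8.76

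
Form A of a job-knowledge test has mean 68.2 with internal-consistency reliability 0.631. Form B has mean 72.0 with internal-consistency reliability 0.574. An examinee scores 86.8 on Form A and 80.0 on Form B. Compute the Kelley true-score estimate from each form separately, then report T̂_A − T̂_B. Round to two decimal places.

3.34

T̂_A = 0.631(86.8) + 0.369(68.2) = 79.9366
T̂_B = 0.574(80.0) + 0.426(72.0) = 76.5920
T̂_A − T̂_B = 3.3446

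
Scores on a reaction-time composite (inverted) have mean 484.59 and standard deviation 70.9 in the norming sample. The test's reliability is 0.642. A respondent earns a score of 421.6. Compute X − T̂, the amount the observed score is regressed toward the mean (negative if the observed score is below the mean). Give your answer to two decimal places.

-22.55

T̂ = 0.642(421.6) + 0.358(484.59) = 270.6672 + 173.48322 = 444.1504 → 444.150
X − T̂ = 421.6 − 444.150 = -22.550 → -22.55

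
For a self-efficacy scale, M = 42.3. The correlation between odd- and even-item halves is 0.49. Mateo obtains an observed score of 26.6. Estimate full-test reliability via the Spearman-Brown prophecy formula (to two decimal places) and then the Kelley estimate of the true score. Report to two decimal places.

Spearman-Brown: ρ = 2r/(1 + r) = 2(0.49)/(1 + 0.49) = 0.980/1.49 = 0.6577 → 0.66
T̂ = ρX + (1 − ρ)μ
  = 0.66 × 26.6 + 0.34 × 42.3
  = 17.556 + 14.382
  = 31.938
  ≈ 31.94

31.94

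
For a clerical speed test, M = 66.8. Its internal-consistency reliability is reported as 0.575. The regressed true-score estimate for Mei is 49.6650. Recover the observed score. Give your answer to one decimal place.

T̂ = ρX + (1 − ρ)μ  ⇒  X = (T̂ − (1 − ρ)μ) / ρ
X = (49.6650 − 0.425 × 66.8) / 0.575 = (49.6650 − 28.3900) / 0.575 = 21.2750 / 0.575 = 37.000

37.0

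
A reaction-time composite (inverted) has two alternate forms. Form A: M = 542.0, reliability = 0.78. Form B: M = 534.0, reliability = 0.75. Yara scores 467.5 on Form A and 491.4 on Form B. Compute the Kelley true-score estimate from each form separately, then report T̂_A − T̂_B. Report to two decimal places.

T̂_A = 0.78(467.5) + 0.22(542.0) = 483.8900
T̂_B = 0.75(491.4) + 0.25(534.0) = 502.0500
T̂_A − T̂_B = -18.1600

-18.16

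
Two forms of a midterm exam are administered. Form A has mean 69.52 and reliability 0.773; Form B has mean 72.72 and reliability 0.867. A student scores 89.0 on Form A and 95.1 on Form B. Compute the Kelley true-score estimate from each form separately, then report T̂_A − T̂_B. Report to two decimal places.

T̂_A = 0.773(89.0) + 0.227(69.52) = 84.5780
T̂_B = 0.867(95.1) + 0.133(72.72) = 92.1235
T̂_A − T̂_B = -7.5454

-7.55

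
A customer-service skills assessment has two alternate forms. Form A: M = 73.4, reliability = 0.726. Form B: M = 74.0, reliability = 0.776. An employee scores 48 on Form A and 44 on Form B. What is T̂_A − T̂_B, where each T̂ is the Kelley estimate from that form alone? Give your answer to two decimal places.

4.24

T̂_A = 0.726(48) + 0.274(73.4) = 54.9596
T̂_B = 0.776(44) + 0.224(74.0) = 50.7200
T̂_A − T̂_B = 4.2396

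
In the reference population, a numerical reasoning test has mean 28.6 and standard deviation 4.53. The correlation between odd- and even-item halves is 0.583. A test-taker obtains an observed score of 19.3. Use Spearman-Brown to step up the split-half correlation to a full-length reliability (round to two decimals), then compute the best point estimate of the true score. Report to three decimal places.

21.718

Spearman-Brown: ρ = 2r/(1 + r) = 2(0.583)/(1 + 0.583) = 1.1660/1.583 = 0.7366 → 0.74
T̂ = ρX + (1 − ρ)μ
  = 0.74 × 19.3 + 0.26 × 28.6
  = 14.282 + 7.436
  = 21.7180
  ≈ 21.718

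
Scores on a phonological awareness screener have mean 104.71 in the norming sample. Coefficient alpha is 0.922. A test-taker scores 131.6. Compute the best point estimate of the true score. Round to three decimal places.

129.503

Kelley's formula gives T̂ = 0.922·131.6 + 0.078·104.71 = 121.3352 + 8.16738 = 129.5026.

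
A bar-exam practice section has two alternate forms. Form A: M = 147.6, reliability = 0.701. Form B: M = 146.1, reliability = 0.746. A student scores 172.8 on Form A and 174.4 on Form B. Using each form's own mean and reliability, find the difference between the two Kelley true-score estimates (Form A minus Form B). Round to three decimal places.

-1.947

T̂_A = 0.701(172.8) + 0.299(147.6) = 165.26520
T̂_B = 0.746(174.4) + 0.254(146.1) = 167.21180
T̂_A − T̂_B = -1.94660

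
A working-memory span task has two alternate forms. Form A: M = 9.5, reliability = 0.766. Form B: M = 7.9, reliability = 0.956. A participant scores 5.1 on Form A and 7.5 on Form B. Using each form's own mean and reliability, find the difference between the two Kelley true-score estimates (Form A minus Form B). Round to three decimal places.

-1.388

T̂_A = 0.766(5.1) + 0.234(9.5) = 6.12960
T̂_B = 0.956(7.5) + 0.044(7.9) = 7.51760
T̂_A − T̂_B = -1.38800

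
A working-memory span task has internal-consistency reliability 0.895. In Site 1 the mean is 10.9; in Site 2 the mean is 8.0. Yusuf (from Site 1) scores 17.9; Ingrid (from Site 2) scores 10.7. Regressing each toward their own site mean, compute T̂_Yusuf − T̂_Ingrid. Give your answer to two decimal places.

6.75

T̂_Yusuf = 0.895(17.9) + 0.105(10.9) = 17.1650
T̂_Ingrid = 0.895(10.7) + 0.105(8.0) = 10.4165
Difference = 17.1650 − 10.4165 = 6.7485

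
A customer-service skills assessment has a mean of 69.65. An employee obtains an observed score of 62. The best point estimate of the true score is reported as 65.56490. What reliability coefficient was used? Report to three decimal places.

0.534

T̂ = ρX + (1 − ρ)μ  ⇒  T̂ − μ = ρ(X − μ)
ρ = (T̂ − μ)/(X − μ) = (65.56490 − 69.65) / (62 − 69.65) = -4.08510 / -7.65 = 0.53400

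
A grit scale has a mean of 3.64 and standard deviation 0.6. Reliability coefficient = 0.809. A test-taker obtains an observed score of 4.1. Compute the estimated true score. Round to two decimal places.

T̂ = ρX + (1 − ρ)μ
  = 0.809 × 4.1 + 0.191 × 3.64
  = 3.3169 + 0.69524
  = 4.012
  ≈ 4.01

4.01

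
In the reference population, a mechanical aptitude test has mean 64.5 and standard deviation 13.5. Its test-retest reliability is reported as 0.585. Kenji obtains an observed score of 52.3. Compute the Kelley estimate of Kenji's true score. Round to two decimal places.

57.36

T̂ = 0.585(52.3) + 0.415(64.5) = 30.5955 + 26.7675 = 57.363 → 57.36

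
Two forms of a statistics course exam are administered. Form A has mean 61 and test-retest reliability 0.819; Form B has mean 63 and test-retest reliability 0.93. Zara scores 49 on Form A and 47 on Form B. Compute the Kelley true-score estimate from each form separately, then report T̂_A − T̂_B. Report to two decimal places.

3.05

T̂_A = 0.819(49) + 0.181(61) = 51.1720
T̂_B = 0.93(47) + 0.07(63) = 48.1200
T̂_A − T̂_B = 3.0520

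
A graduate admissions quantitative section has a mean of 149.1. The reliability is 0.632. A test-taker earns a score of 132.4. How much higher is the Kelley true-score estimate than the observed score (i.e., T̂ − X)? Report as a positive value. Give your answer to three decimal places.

6.146

Weight the observed score by reliability and the mean by (1 − reliability): T̂ = 0.632·132.4 + 0.368·149.1 = 83.6768 + 54.8688 = 138.54560.
T̂ − X = 138.5456 − 132.4 = 6.1456 → 6.146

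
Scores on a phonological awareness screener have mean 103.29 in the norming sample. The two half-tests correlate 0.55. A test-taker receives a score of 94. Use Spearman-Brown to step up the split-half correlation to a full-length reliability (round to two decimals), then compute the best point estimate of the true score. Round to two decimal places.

Spearman-Brown: ρ = 2r/(1 + r) = 2(0.55)/(1 + 0.55) = 1.100/1.55 = 0.7097 → 0.71
T̂ = 0.71(94) + 0.29(103.29) = 66.74 + 29.9541 = 96.694 → 96.69

96.69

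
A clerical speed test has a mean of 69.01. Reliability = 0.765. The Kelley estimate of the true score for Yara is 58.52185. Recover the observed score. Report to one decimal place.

T̂ = ρX + (1 − ρ)μ  ⇒  X = (T̂ − (1 − ρ)μ) / ρ
X = (58.52185 − 0.235 × 69.01) / 0.765 = (58.52185 − 16.21735) / 0.765 = 42.30450 / 0.765 = 55.300

55.3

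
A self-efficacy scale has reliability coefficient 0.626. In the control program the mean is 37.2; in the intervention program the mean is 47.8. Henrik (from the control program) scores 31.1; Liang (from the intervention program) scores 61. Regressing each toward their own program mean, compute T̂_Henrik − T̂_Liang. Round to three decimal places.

T̂_Henrik = 0.626(31.1) + 0.374(37.2) = 33.38140
T̂_Liang = 0.626(61) + 0.374(47.8) = 56.06320
Difference = 33.38140 − 56.06320 = -22.68180

-22.682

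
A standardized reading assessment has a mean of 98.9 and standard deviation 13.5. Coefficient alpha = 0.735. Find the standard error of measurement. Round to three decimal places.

SEM = SD · √(1 − ρ) = 13.5 × √0.265 = 13.5 × 0.5148 = 6.9496

6.950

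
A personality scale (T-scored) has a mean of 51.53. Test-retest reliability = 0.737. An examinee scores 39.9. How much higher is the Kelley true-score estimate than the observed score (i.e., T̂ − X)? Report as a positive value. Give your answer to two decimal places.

3.06

T̂ = ρX + (1 − ρ)μ
  = 0.737 × 39.9 + 0.263 × 51.53
  = 29.4063 + 13.55239
  = 42.9587
  ≈ 42.959
T̂ − X = 42.959 − 39.9 = 3.059 → 3.06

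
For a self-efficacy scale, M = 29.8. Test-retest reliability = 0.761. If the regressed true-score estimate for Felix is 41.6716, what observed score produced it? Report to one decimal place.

T̂ = ρX + (1 − ρ)μ  ⇒  X = (T̂ − (1 − ρ)μ) / ρ
X = (41.6716 − 0.239 × 29.8) / 0.761 = (41.6716 − 7.1222) / 0.761 = 34.5494 / 0.761 = 45.400

45.4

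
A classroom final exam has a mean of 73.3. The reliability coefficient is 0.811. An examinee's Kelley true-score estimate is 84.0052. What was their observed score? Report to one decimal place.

T̂ = ρX + (1 − ρ)μ  ⇒  X = (T̂ − (1 − ρ)μ) / ρ
X = (84.0052 − 0.189 × 73.3) / 0.811 = (84.0052 − 13.8537) / 0.811 = 70.1515 / 0.811 = 86.500

86.5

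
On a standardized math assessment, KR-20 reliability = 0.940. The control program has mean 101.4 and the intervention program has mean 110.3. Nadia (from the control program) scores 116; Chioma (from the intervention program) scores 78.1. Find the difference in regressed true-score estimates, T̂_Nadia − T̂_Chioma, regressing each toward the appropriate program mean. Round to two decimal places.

35.09

T̂_Nadia = 0.940(116) + 0.060(101.4) = 115.1240
T̂_Chioma = 0.940(78.1) + 0.060(110.3) = 80.0320
Difference = 115.1240 − 80.0320 = 35.0920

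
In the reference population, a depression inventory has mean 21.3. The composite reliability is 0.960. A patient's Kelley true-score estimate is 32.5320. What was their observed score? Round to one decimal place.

T̂ = ρX + (1 − ρ)μ  ⇒  X = (T̂ − (1 − ρ)μ) / ρ
X = (32.5320 − 0.040 × 21.3) / 0.960 = (32.5320 − 0.8520) / 0.960 = 31.6800 / 0.960 = 33.000

33.0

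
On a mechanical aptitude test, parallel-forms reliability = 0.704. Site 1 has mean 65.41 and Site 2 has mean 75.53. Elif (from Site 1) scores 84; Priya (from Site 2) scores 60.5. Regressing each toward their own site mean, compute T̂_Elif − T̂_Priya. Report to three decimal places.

T̂_Elif = 0.704(84) + 0.296(65.41) = 78.49736
T̂_Priya = 0.704(60.5) + 0.296(75.53) = 64.94888
Difference = 78.49736 − 64.94888 = 13.54848

13.548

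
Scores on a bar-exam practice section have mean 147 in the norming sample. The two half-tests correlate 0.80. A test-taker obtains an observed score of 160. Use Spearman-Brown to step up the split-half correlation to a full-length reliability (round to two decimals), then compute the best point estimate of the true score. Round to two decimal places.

158.57

Spearman-Brown: ρ = 2r/(1 + r) = 2(0.80)/(1 + 0.80) = 1.600/1.80 = 0.8889 → 0.89
T̂ = ρX + (1 − ρ)μ
  = 0.89 × 160 + 0.11 × 147
  = 142.40 + 16.17
  = 158.570
  ≈ 158.57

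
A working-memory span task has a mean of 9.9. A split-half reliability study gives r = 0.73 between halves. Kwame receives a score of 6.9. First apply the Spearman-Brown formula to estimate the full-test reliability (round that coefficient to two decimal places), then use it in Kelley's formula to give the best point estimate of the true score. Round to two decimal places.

Spearman-Brown: ρ = 2r/(1 + r) = 2(0.73)/(1 + 0.73) = 1.460/1.73 = 0.8439 → 0.84
Kelley's formula gives T̂ = 0.84·6.9 + 0.16·9.9 = 5.796 + 1.584 = 7.380.

7.38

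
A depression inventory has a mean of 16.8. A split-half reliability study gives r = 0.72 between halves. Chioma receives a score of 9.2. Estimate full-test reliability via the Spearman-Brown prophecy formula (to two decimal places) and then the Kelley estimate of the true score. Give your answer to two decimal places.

10.42

Spearman-Brown: ρ = 2r/(1 + r) = 2(0.72)/(1 + 0.72) = 1.440/1.72 = 0.8372 → 0.84
Weight the observed score by reliability and the mean by (1 − reliability): T̂ = 0.84·9.2 + 0.16·16.8 = 7.728 + 2.688 = 10.416.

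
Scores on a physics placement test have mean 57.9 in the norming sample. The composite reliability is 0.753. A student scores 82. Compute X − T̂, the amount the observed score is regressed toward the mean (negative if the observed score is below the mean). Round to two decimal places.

T̂ = 0.753(82) + 0.247(57.9) = 61.746 + 14.3013 = 76.0473 → 76.047
X − T̂ = 82 − 76.047 = 5.953 → 5.95

5.95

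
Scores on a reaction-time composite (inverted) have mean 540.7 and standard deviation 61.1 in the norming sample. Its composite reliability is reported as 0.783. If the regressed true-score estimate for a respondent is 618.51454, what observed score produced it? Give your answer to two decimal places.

640.08

T̂ = ρX + (1 − ρ)μ  ⇒  X = (T̂ − (1 − ρ)μ) / ρ
X = (618.51454 − 0.217 × 540.7) / 0.783 = (618.51454 − 117.3319) / 0.783 = 501.18264 / 0.783 = 640.0800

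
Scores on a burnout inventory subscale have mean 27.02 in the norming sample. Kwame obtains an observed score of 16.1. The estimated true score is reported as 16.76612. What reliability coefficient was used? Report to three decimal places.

0.939

T̂ = ρX + (1 − ρ)μ  ⇒  T̂ − μ = ρ(X − μ)
ρ = (T̂ − μ)/(X − μ) = (16.76612 − 27.02) / (16.1 − 27.02) = -10.25388 / -10.92 = 0.93900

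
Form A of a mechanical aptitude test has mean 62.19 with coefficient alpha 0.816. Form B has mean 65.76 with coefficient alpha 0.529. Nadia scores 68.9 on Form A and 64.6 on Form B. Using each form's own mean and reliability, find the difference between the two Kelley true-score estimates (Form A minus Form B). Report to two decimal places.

T̂_A = 0.816(68.9) + 0.184(62.19) = 67.6654
T̂_B = 0.529(64.6) + 0.471(65.76) = 65.1464
T̂_A − T̂_B = 2.5190

2.52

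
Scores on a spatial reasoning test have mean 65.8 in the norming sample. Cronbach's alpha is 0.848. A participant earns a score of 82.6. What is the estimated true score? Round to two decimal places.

Weight the observed score by reliability and the mean by (1 − reliability): T̂ = 0.848·82.6 + 0.152·65.8 = 70.0448 + 10.0016 = 80.046.

80.05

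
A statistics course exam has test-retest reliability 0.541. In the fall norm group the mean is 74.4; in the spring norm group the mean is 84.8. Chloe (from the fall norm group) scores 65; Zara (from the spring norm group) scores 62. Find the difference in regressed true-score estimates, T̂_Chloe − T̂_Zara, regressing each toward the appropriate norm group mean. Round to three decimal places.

T̂_Chloe = 0.541(65) + 0.459(74.4) = 69.31460
T̂_Zara = 0.541(62) + 0.459(84.8) = 72.46520
Difference = 69.31460 − 72.46520 = -3.15060

-3.151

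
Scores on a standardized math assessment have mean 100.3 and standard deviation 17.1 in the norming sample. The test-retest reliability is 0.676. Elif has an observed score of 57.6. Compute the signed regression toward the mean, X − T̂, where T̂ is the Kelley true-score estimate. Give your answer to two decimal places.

-13.83

Kelley's formula gives T̂ = 0.676·57.6 + 0.324·100.3 = 38.9376 + 32.4972 = 71.4348.
X − T̂ = 57.6 − 71.435 = -13.835 → -13.83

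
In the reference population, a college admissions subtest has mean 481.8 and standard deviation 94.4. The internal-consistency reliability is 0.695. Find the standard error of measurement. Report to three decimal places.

SEM = SD · √(1 − ρ) = 94.4 × √0.305 = 94.4 × 0.5523 = 52.1341

52.134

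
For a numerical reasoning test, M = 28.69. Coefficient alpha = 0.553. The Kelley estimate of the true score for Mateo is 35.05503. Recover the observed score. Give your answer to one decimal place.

T̂ = ρX + (1 − ρ)μ  ⇒  X = (T̂ − (1 − ρ)μ) / ρ
X = (35.05503 − 0.447 × 28.69) / 0.553 = (35.05503 − 12.82443) / 0.553 = 22.23060 / 0.553 = 40.200

40.2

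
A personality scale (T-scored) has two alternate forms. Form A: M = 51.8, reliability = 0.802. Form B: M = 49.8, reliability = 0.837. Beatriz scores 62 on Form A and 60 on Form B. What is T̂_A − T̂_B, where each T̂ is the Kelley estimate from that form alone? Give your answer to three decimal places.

T̂_A = 0.802(62) + 0.198(51.8) = 59.98040
T̂_B = 0.837(60) + 0.163(49.8) = 58.33740
T̂_A − T̂_B = 1.64300

1.643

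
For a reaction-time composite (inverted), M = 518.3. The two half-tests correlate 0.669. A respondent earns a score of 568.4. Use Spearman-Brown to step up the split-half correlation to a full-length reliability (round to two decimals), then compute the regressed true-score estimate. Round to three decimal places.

Spearman-Brown: ρ = 2r/(1 + r) = 2(0.669)/(1 + 0.669) = 1.3380/1.669 = 0.8017 → 0.80
Regress the observed score toward the mean by the unreliability: T̂ = 0.80·568.4 + 0.20·518.3 = 454.720 + 103.660 = 558.3800.

558.380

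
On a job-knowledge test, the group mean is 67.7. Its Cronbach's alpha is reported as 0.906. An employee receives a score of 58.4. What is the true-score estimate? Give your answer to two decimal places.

59.27

Weight the observed score by reliability and the mean by (1 − reliability): T̂ = 0.906·58.4 + 0.094·67.7 = 52.9104 + 6.3638 = 59.274.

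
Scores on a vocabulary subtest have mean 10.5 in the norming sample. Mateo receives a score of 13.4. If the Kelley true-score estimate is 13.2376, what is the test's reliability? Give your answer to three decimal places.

0.944

T̂ = ρX + (1 − ρ)μ  ⇒  T̂ − μ = ρ(X − μ)
ρ = (T̂ − μ)/(X − μ) = (13.2376 − 10.5) / (13.4 − 10.5) = 2.7376 / 2.9 = 0.94400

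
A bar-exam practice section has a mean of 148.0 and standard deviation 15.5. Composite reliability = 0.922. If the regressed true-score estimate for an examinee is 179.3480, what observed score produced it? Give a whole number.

182

T̂ = ρX + (1 − ρ)μ  ⇒  X = (T̂ − (1 − ρ)μ) / ρ
X = (179.3480 − 0.078 × 148.0) / 0.922 = (179.3480 − 11.5440) / 0.922 = 167.8040 / 0.922 = 182.00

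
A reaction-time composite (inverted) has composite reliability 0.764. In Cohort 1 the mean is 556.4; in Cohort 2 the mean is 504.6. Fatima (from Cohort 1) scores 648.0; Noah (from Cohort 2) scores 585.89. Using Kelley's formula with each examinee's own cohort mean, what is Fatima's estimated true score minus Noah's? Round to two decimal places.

T̂_Fatima = 0.764(648.0) + 0.236(556.4) = 626.3824
T̂_Noah = 0.764(585.89) + 0.236(504.6) = 566.7056
Difference = 626.3824 − 566.7056 = 59.6768

59.68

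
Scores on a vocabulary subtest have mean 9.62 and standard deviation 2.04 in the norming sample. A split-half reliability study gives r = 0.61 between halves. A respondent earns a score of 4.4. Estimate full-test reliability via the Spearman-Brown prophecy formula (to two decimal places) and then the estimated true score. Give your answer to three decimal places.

Spearman-Brown: ρ = 2r/(1 + r) = 2(0.61)/(1 + 0.61) = 1.220/1.61 = 0.7578 → 0.76
Weight the observed score by reliability and the mean by (1 − reliability): T̂ = 0.76·4.4 + 0.24·9.62 = 3.344 + 2.3088 = 5.6528.

5.653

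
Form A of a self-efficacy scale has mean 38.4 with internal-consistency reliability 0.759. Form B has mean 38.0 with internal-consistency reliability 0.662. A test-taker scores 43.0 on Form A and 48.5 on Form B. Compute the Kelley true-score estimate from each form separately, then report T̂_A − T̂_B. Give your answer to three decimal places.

-3.060

T̂_A = 0.759(43.0) + 0.241(38.4) = 41.89140
T̂_B = 0.662(48.5) + 0.338(38.0) = 44.95100
T̂_A − T̂_B = -3.05960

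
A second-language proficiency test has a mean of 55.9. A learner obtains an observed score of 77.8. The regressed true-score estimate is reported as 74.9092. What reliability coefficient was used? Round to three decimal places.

0.868

T̂ = ρX + (1 − ρ)μ  ⇒  T̂ − μ = ρ(X − μ)
ρ = (T̂ − μ)/(X − μ) = (74.9092 − 55.9) / (77.8 − 55.9) = 19.0092 / 21.9 = 0.86800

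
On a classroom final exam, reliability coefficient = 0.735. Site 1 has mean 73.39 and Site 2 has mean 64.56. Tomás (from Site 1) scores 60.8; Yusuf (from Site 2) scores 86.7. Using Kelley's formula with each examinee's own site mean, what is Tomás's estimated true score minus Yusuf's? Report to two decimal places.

T̂_Tomás = 0.735(60.8) + 0.265(73.39) = 64.1363
T̂_Yusuf = 0.735(86.7) + 0.265(64.56) = 80.8329
Difference = 64.1363 − 80.8329 = -16.6966

-16.70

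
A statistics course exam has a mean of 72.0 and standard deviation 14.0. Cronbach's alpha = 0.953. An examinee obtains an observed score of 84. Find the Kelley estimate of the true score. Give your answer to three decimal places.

83.436

Weight the observed score by reliability and the mean by (1 − reliability): T̂ = 0.953·84 + 0.047·72.0 = 80.052 + 3.3840 = 83.4360.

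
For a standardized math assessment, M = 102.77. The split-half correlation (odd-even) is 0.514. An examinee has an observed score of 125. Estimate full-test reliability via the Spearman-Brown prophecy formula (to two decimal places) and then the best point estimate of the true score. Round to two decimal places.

Spearman-Brown: ρ = 2r/(1 + r) = 2(0.514)/(1 + 0.514) = 1.0280/1.514 = 0.6790 → 0.68
Regress the observed score toward the mean by the unreliability: T̂ = 0.68·125 + 0.32·102.77 = 85.00 + 32.8864 = 117.886.

117.89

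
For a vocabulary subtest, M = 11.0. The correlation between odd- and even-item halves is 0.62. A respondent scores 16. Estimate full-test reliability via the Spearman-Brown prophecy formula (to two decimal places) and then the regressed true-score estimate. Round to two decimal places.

Spearman-Brown: ρ = 2r/(1 + r) = 2(0.62)/(1 + 0.62) = 1.240/1.62 = 0.7654 → 0.77
T̂ = 0.77(16) + 0.23(11.0) = 12.32 + 2.530 = 14.850 → 14.85

14.85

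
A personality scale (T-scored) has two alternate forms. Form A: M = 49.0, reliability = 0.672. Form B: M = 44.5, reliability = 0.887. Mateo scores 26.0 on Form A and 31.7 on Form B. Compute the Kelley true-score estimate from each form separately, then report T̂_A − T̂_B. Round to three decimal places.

T̂_A = 0.672(26.0) + 0.328(49.0) = 33.54400
T̂_B = 0.887(31.7) + 0.113(44.5) = 33.14640
T̂_A − T̂_B = 0.39760

0.398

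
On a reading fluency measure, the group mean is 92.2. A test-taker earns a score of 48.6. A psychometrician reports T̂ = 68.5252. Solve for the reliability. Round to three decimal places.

T̂ = ρX + (1 − ρ)μ  ⇒  T̂ − μ = ρ(X − μ)
ρ = (T̂ − μ)/(X − μ) = (68.5252 − 92.2) / (48.6 − 92.2) = -23.6748 / -43.6 = 0.54300

0.543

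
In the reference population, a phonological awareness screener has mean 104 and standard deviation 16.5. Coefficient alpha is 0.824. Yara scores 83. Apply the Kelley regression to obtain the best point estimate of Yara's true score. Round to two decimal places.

86.70

Kelley's formula gives T̂ = 0.824·83 + 0.176·104 = 68.392 + 18.304 = 86.696.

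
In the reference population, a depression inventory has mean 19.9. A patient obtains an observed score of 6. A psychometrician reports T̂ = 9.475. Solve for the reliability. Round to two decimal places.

0.75

T̂ = ρX + (1 − ρ)μ  ⇒  T̂ − μ = ρ(X − μ)
ρ = (T̂ − μ)/(X − μ) = (9.475 − 19.9) / (6 − 19.9) = -10.425 / -13.9 = 0.7500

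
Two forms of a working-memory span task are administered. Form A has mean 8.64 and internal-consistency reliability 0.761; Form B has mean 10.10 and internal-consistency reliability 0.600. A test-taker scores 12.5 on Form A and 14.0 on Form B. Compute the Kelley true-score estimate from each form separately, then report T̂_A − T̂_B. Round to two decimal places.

T̂_A = 0.761(12.5) + 0.239(8.64) = 11.5775
T̂_B = 0.600(14.0) + 0.400(10.10) = 12.4400
T̂_A − T̂_B = -0.8625

-0.86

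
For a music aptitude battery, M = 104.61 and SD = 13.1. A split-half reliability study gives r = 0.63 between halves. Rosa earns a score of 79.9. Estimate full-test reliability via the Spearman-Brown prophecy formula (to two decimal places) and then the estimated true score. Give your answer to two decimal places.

85.58

Spearman-Brown: ρ = 2r/(1 + r) = 2(0.63)/(1 + 0.63) = 1.260/1.63 = 0.7730 → 0.77
T̂ = 0.77(79.9) + 0.23(104.61) = 61.523 + 24.0603 = 85.583 → 85.58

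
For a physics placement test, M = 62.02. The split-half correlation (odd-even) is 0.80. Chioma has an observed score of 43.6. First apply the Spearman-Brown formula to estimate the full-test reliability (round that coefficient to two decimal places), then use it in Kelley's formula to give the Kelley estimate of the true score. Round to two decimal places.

Spearman-Brown: ρ = 2r/(1 + r) = 2(0.80)/(1 + 0.80) = 1.600/1.80 = 0.8889 → 0.89
Weight the observed score by reliability and the mean by (1 − reliability): T̂ = 0.89·43.6 + 0.11·62.02 = 38.804 + 6.8222 = 45.626.

45.63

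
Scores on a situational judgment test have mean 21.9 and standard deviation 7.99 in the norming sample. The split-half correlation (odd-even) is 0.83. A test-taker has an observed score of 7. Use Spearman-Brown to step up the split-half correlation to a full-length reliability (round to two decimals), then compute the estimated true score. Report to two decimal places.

8.34

Spearman-Brown: ρ = 2r/(1 + r) = 2(0.83)/(1 + 0.83) = 1.660/1.83 = 0.9071 → 0.91
T̂ = ρX + (1 − ρ)μ
  = 0.91 × 7 + 0.09 × 21.9
  = 6.37 + 1.971
  = 8.341
  ≈ 8.34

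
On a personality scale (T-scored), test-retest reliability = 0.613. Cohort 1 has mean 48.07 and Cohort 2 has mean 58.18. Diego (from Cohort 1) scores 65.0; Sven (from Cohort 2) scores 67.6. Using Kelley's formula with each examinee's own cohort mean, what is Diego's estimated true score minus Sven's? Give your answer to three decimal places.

T̂_Diego = 0.613(65.0) + 0.387(48.07) = 58.44809
T̂_Sven = 0.613(67.6) + 0.387(58.18) = 63.95446
Difference = 58.44809 − 63.95446 = -5.50637

-5.506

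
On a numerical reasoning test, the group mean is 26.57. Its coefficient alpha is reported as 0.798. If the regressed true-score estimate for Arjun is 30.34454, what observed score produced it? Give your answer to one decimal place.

T̂ = ρX + (1 − ρ)μ  ⇒  X = (T̂ − (1 − ρ)μ) / ρ
X = (30.34454 − 0.202 × 26.57) / 0.798 = (30.34454 − 5.36714) / 0.798 = 24.97740 / 0.798 = 31.300

31.3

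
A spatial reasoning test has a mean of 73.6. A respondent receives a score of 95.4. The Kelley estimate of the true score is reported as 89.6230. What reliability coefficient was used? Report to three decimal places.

0.735

T̂ = ρX + (1 − ρ)μ  ⇒  T̂ − μ = ρ(X − μ)
ρ = (T̂ − μ)/(X − μ) = (89.6230 − 73.6) / (95.4 − 73.6) = 16.0230 / 21.8 = 0.73500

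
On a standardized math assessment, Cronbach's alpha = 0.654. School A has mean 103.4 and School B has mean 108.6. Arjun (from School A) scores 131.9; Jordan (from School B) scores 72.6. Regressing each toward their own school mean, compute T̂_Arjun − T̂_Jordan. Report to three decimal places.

36.983

T̂_Arjun = 0.654(131.9) + 0.346(103.4) = 122.03900
T̂_Jordan = 0.654(72.6) + 0.346(108.6) = 85.05600
Difference = 122.03900 − 85.05600 = 36.98300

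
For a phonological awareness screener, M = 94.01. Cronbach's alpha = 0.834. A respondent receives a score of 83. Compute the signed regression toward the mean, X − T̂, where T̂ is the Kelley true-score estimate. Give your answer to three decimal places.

-1.828

T̂ = ρX + (1 − ρ)μ
  = 0.834 × 83 + 0.166 × 94.01
  = 69.222 + 15.60566
  = 84.82766
  ≈ 84.8277
X − T̂ = 83 − 84.8277 = -1.8277 → -1.828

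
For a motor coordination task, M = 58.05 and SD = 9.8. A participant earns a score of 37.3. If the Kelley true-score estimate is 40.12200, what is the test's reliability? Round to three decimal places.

0.864

T̂ = ρX + (1 − ρ)μ  ⇒  T̂ − μ = ρ(X − μ)
ρ = (T̂ − μ)/(X − μ) = (40.12200 − 58.05) / (37.3 − 58.05) = -17.92800 / -20.75 = 0.86400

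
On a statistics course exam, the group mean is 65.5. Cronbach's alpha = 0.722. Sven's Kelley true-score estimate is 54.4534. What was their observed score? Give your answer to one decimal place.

T̂ = ρX + (1 − ρ)μ  ⇒  X = (T̂ − (1 − ρ)μ) / ρ
X = (54.4534 − 0.278 × 65.5) / 0.722 = (54.4534 − 18.2090) / 0.722 = 36.2444 / 0.722 = 50.200

50.2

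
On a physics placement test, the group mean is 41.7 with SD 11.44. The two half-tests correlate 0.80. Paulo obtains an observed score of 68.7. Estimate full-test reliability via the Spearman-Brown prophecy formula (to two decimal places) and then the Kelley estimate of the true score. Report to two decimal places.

Spearman-Brown: ρ = 2r/(1 + r) = 2(0.80)/(1 + 0.80) = 1.600/1.80 = 0.8889 → 0.89
Weight the observed score by reliability and the mean by (1 − reliability): T̂ = 0.89·68.7 + 0.11·41.7 = 61.143 + 4.587 = 65.730.

65.73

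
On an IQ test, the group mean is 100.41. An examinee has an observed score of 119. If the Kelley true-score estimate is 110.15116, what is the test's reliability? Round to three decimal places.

0.524

T̂ = ρX + (1 − ρ)μ  ⇒  T̂ − μ = ρ(X − μ)
ρ = (T̂ − μ)/(X − μ) = (110.15116 − 100.41) / (119 − 100.41) = 9.74116 / 18.59 = 0.52400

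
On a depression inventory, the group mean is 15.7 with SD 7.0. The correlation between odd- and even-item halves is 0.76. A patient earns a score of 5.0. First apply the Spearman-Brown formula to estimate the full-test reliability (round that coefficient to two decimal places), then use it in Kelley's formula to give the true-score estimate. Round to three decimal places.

6.498

Spearman-Brown: ρ = 2r/(1 + r) = 2(0.76)/(1 + 0.76) = 1.520/1.76 = 0.8636 → 0.86
T̂ = ρX + (1 − ρ)μ
  = 0.86 × 5.0 + 0.14 × 15.7
  = 4.300 + 2.198
  = 6.4980
  ≈ 6.498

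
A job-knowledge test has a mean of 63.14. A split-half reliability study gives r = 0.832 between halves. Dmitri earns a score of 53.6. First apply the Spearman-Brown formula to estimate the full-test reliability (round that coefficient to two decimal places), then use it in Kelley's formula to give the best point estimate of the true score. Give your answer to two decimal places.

Spearman-Brown: ρ = 2r/(1 + r) = 2(0.832)/(1 + 0.832) = 1.6640/1.832 = 0.9083 → 0.91
T̂ = ρX + (1 − ρ)μ
  = 0.91 × 53.6 + 0.09 × 63.14
  = 48.776 + 5.6826
  = 54.459
  ≈ 54.46

54.46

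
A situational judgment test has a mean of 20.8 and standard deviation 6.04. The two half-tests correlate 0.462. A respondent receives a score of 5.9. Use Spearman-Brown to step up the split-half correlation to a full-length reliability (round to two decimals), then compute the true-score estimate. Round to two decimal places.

11.41

Spearman-Brown: ρ = 2r/(1 + r) = 2(0.462)/(1 + 0.462) = 0.9240/1.462 = 0.6320 → 0.63
T̂ = ρX + (1 − ρ)μ
  = 0.63 × 5.9 + 0.37 × 20.8
  = 3.717 + 7.696
  = 11.413
  ≈ 11.41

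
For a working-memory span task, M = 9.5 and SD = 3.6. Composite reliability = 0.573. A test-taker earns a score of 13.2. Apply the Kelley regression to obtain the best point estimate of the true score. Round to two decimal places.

11.62

T̂ = 0.573(13.2) + 0.427(9.5) = 7.5636 + 4.0565 = 11.620 → 11.62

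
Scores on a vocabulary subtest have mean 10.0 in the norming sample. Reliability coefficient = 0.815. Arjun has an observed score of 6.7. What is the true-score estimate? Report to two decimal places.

Regress the observed score toward the mean by the unreliability: T̂ = 0.815·6.7 + 0.185·10.0 = 5.4605 + 1.8500 = 7.310.

7.31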